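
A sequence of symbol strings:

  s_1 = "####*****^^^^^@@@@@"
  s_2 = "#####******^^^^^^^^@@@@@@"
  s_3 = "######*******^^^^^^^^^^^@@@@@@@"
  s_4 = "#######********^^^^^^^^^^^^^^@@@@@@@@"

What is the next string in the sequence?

########*********^^^^^^^^^^^^^^^^^@@@@@@@@@

Reading off run lengths: # runs 4, 5, 6, 7; * runs 5, 6, 7, 8; ^ runs 5, 8, 11, 14; @ runs 5, 6, 7, 8 — each is linear in n, where the shown terms are n = 2, 3, 4, 5.
Setting n = 6 gives 8, 9, 17, 9 characters in each block.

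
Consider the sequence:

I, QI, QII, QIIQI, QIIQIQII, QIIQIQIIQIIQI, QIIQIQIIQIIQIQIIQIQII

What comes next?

This is a Fibonacci-style word recurrence s(k) = s(k−1)·s(k−2): e.g. QI·I = QII.
The next term joins QIIQIQIIQIIQIQIIQIQII and QIIQIQIIQIIQI.

QIIQIQIIQIIQIQIIQIQIIQIIQIQIIQIIQI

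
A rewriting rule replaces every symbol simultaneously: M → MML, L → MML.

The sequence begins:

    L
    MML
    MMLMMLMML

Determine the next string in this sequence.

MMLMMLMMLMMLMMLMMLMMLMMLMML

Expanding MMLMMLMML: M→MML, M→MML, L→MML, M→MML, M→MML, L→MML, M→MML, M→MML, L→MML. Concatenated: MML MML MML MML MML MML MML MML MML.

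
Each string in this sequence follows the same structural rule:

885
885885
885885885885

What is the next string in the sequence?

Each string is two copies of the previous one concatenated.
One more doubling of 885885885885 gives the answer.

885885885885885885885885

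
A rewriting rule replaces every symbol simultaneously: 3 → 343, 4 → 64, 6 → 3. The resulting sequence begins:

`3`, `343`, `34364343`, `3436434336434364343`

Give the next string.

Applying the rule to each of the 19 symbols of 3436434336434364343 gives the pieces 343 64 343 3 64 343 64 343 343 3 64 343 64 343 3 64 343 64 343, which concatenate to the answer.

34364343364343643433433643436434336434364343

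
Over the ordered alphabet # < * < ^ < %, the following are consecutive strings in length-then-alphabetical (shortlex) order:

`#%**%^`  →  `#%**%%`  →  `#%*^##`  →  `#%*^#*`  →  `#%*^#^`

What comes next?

#%*^#%

Find the rightmost character of #%*^#^ below %, bump it to the next letter, and reset everything to its right to #.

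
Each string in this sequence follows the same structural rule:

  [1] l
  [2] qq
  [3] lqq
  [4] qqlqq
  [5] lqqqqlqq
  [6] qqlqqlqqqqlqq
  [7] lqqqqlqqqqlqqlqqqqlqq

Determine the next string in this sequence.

qqlqqlqqqqlqqlqqqqlqqqqlqqlqqqqlqq

Each term (from the third on) is the two preceding terms concatenated in order: term 3 = l·qq = lqq.
So term 8 is qqlqqlqqqqlqq·lqqqqlqqqqlqqlqqqqlqq.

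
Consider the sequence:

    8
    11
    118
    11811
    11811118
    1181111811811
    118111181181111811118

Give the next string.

Each term (from the third on) is the previous term followed by the one before it: term 3 = 11·8 = 118.
The next term joins 118111181181111811118 and 1181111811811.

1181111811811118111181181111811811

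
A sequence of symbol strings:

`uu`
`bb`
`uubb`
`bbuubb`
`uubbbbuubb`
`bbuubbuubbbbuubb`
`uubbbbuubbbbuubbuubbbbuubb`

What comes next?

This is a Fibonacci-style word recurrence s(k) = s(k−2)·s(k−1): e.g. uu·bb = uubb.
So term 8 is bbuubbuubbbbuubb·uubbbbuubbbbuubbuubbbbuubb.

bbuubbuubbbbuubbuubbbbuubbbbuubbuubbbbuubb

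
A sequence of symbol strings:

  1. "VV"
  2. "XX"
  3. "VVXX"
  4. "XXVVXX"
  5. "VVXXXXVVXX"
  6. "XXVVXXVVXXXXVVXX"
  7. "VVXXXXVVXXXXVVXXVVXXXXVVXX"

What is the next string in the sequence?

XXVVXXVVXXXXVVXXVVXXXXVVXXXXVVXXVVXXXXVVXX

From term 3 onward, concatenate the second-to-last term with the last: VV·XX = VVXX, XX·VVXX = XXVVXX, …
Continuing: XXVVXXVVXXXXVVXX · VVXXXXVVXXXXVVXXVVXXXXVVXX gives term 8.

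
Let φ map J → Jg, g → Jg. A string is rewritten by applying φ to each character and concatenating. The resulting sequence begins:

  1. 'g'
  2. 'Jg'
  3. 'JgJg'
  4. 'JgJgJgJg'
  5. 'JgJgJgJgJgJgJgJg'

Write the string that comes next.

JgJgJgJgJgJgJgJgJgJgJgJgJgJgJgJg

Replace each of the 16 characters of JgJgJgJgJgJgJgJg in place — Jg Jg Jg Jg Jg Jg Jg Jg Jg Jg Jg Jg Jg Jg Jg Jg — and concatenate.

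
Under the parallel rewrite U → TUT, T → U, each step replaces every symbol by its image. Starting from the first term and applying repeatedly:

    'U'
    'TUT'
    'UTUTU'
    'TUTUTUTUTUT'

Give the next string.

UTUTUTUTUTUTUTUTUTUTU

Rewriting each symbol of TUTUTUTUTUT: T→U, U→TUT, T→U, U→TUT, T→U, U→TUT, T→U, U→TUT, T→U, U→TUT, T→U, which concatenates to U TUT U TUT U TUT U TUT U TUT U.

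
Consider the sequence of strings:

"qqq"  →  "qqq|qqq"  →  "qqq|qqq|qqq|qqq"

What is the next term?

qqq|qqq|qqq|qqq|qqq|qqq|qqq|qqq

Every step duplicates the string with '|' between the halves.
One more doubling of qqq|qqq|qqq|qqq gives the answer.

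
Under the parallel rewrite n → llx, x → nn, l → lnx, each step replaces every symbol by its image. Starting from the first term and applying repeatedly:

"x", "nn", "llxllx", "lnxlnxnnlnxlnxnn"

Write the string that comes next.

Rewriting the 16 symbols of lnxlnxnnlnxlnxnn one by one yields lnx llx nn lnx llx nn llx llx lnx llx nn lnx llx nn llx llx; concatenated:

lnxllxnnlnxllxnnllxllxlnxllxnnlnxllxnnllxllx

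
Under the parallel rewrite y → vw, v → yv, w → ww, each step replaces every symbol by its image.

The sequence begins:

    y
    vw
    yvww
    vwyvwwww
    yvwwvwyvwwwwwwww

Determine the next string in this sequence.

Replace each of the 16 characters of yvwwvwyvwwwwwwww in place — vw yv ww ww yv ww vw yv ww ww ww ww ww ww ww ww — and concatenate.

vwyvwwwwyvwwvwyvwwwwwwwwwwwwwwww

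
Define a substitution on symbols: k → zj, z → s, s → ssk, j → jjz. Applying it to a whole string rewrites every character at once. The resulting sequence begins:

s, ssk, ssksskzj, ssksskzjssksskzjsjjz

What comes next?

Rewriting the 20 symbols of ssksskzjssksskzjsjjz one by one yields ssk ssk zj ssk ssk zj s jjz ssk ssk zj ssk ssk zj s jjz ssk jjz jjz s; concatenated:

ssksskzjssksskzjsjjzssksskzjssksskzjsjjzsskjjzjjzs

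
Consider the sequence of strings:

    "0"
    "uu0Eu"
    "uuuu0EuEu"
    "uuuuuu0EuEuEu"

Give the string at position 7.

uuuuuuuuuuuu0EuEuEuEuEuEu

Every step adds uu to the front and Eu to the end of the previous string.
From uuuuuu0EuEuEu, 3 further steps: uuuuuu0EuEuEu → uuuuuuuu0EuEuEuEu → uuuuuuuuuu0EuEuEuEuEu → (answer).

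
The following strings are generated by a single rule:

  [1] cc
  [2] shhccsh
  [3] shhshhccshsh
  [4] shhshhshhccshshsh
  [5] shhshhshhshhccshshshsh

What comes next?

shhshhshhshhshhccshshshshsh

Each term wraps the previous one in shh on the left and sh on the right.
One more step from shhshhshhshhccshshshsh gives the answer.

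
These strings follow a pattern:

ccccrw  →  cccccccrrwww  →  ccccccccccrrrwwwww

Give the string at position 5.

Each string has the form c^{3n+1} r^{n} w^{2n-1} (n = 1, 2, …).
At n = 5 the blocks have lengths 16, 5, 9.

ccccccccccccccccrrrrrwwwwwwwww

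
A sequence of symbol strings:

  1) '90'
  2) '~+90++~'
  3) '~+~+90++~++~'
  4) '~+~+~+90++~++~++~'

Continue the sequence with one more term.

~+~+~+~+90++~++~++~++~

s(k+1) = ~+·s(k)·++~, so each term gains ~+ as a prefix and ++~ as a suffix.
So the next term is ~+·~+~+~+90++~++~++~·++~.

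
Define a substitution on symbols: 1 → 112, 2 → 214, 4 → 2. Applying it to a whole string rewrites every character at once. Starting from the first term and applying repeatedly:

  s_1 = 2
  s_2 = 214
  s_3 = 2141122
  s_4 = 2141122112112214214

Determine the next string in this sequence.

214112211211221421411211221411211221421411222141122

Replace each of the 19 characters of 2141122112112214214 in place — 214 112 2 112 112 214 214 112 112 214 112 112 214 214 112 2 214 112 2 — and concatenate.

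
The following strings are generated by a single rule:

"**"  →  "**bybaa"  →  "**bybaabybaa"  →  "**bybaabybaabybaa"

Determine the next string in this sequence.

**bybaabybaabybaabybaa

The strings grow by a fixed suffix bybaa each time.
So the next term is **bybaabybaabybaa·bybaa.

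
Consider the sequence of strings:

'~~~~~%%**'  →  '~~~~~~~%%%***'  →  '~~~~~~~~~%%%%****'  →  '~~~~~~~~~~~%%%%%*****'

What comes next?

Reading off run lengths: ~ runs 5, 7, 9, 11; % runs 2, 3, 4, 5; * runs 2, 3, 4, 5 — each is linear in n, where the shown terms are n = 2, 3, 4, 5.
At n = 6 the blocks have lengths 13, 6, 6.

~~~~~~~~~~~~~%%%%%%******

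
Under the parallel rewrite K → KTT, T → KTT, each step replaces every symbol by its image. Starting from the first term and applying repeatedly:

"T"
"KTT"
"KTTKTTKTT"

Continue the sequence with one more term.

KTTKTTKTTKTTKTTKTTKTTKTTKTT

Rewriting each symbol of KTTKTTKTT: K→KTT, T→KTT, T→KTT, K→KTT, T→KTT, T→KTT, K→KTT, T→KTT, T→KTT, which concatenates to KTT KTT KTT KTT KTT KTT KTT KTT KTT.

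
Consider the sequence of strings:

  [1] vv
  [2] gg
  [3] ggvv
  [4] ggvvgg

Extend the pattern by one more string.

ggvvggggvv

Each term (from the third on) is the previous term followed by the one before it: term 3 = gg·vv = ggvv.
The next term joins ggvvgg and ggvv.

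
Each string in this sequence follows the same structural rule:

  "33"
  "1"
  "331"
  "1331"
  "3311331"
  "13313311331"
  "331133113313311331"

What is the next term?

From term 3 onward, concatenate the second-to-last term with the last: 33·1 = 331, 1·331 = 1331, …
The next term joins 13313311331 and 331133113313311331.

13313311331331133113313311331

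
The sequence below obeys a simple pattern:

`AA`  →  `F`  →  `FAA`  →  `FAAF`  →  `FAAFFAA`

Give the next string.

Each term (from the third on) is the previous term followed by the one before it: term 3 = F·AA = FAA.
The next term joins FAAFFAA and FAAF.

FAAFFAAFAAF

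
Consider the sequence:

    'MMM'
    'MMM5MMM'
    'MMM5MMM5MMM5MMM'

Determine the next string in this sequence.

s(k+1) = s(k)·5·s(k) — each term doubles the last with '5' between the halves.
So the next term is two copies of MMM5MMM5MMM5MMM with '5' between the halves.

MMM5MMM5MMM5MMM5MMM5MMM5MMM5MMM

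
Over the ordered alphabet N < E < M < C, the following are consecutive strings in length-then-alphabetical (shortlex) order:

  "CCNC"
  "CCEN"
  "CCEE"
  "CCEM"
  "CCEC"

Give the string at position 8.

CCMM

Stepping forward 3 times from CCEC: CCEC → CCMN → CCME, then the target.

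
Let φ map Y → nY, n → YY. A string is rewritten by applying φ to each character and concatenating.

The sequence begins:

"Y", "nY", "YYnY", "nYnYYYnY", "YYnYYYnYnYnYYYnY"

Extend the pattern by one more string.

Rewriting the 16 symbols of YYnYYYnYnYnYYYnY one by one yields nY nY YY nY nY nY YY nY YY nY YY nY nY nY YY nY; concatenated:

nYnYYYnYnYnYYYnYYYnYYYnYnYnYYYnY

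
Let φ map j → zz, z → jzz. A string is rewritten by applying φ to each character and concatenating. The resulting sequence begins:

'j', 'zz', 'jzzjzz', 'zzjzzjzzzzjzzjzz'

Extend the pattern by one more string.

jzzjzzzzjzzjzzzzjzzjzzjzzjzzzzjzzjzzzzjzzjzz

φ(zzjzzjzzzzjzzjzz) expands symbol-by-symbol to jzz jzz zz jzz jzz zz jzz jzz jzz jzz zz jzz jzz zz jzz jzz; joining the 16 pieces gives the next term.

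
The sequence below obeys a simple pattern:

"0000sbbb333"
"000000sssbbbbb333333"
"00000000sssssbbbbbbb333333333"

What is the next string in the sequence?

0000000000sssssssbbbbbbbbb333333333333

The n-th term is 2n+2 0's then 2n-1 s's then 2n+1 b's then 3n 3's (n = 1, 2, …).
For the next term, n = 4, so the run lengths are 10, 7, 9, 12.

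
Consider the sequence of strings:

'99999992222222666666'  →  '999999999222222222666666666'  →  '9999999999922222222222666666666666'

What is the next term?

Reading off run lengths: 9 runs 7, 9, 11; 2 runs 7, 9, 11; 6 runs 6, 9, 12 — each is linear in n, where the shown terms are n = 2, 3, 4.
At n = 5 the blocks have lengths 13, 13, 15.

99999999999992222222222222666666666666666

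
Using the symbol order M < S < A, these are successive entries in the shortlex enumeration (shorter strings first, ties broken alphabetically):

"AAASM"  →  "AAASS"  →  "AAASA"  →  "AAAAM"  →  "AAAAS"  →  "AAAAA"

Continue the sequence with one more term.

After AAAAA the length-5 strings are exhausted; the first length-6 string is 6 copies of M.

MMMMMM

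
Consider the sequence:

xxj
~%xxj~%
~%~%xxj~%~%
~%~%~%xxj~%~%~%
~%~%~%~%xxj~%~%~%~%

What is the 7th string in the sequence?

Every step adds ~% to the front and ~% to the end of the previous string.
From ~%~%~%~%xxj~%~%~%~%, 2 further steps: ~%~%~%~%xxj~%~%~%~% → ~%~%~%~%~%xxj~%~%~%~%~% → (answer).

~%~%~%~%~%~%xxj~%~%~%~%~%~%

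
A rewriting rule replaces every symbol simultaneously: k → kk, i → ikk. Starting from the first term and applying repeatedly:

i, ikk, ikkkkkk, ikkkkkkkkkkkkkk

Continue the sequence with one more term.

φ(ikkkkkkkkkkkkkk) expands symbol-by-symbol to ikk kk kk kk kk kk kk kk kk kk kk kk kk kk kk; joining the 15 pieces gives the next term.

ikkkkkkkkkkkkkkkkkkkkkkkkkkkkkk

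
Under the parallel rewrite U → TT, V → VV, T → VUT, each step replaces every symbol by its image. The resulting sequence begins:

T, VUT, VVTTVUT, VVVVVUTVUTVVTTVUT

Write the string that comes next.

VVVVVVVVVVTTVUTVVTTVUTVVVVVUTVUTVVTTVUT

Applying the rule to each of the 17 symbols of VVVVVUTVUTVVTTVUT gives the pieces VV VV VV VV VV TT VUT VV TT VUT VV VV VUT VUT VV TT VUT, which concatenate to the answer.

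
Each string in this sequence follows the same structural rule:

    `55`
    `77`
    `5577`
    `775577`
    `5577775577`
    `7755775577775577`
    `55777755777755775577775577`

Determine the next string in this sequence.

Each term (from the third on) is the two preceding terms concatenated in order: term 3 = 55·77 = 5577.
The next term joins 7755775577775577 and 55777755777755775577775577.

775577557777557755777755777755775577775577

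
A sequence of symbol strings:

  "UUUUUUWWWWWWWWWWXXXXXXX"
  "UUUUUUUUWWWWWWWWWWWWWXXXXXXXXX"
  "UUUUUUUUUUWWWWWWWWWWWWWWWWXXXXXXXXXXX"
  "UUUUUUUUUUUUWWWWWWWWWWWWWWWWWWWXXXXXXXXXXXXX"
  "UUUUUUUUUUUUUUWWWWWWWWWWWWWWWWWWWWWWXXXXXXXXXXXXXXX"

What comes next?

UUUUUUUUUUUUUUUUWWWWWWWWWWWWWWWWWWWWWWWWWXXXXXXXXXXXXXXXXX

Reading off run lengths: U runs 6, 8, 10, 12, 14; W runs 10, 13, 16, 19, 22; X runs 7, 9, 11, 13, 15 — each is linear in n, where the shown terms are n = 3, 4, 5, 6, 7.
For the next term, n = 8, so the run lengths are 16, 25, 17.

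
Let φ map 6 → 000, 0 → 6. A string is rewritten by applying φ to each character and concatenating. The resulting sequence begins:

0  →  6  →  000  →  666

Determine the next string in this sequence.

000000000

Apply φ to 666 symbol by symbol: 6→000, 6→000, 6→000; joined: 000 000 000.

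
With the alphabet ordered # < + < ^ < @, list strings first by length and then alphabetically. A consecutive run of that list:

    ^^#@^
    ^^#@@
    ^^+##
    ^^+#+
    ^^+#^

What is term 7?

Advancing 2 positions from ^^+#^ through ^^+#^ → ^^+#@ reaches term 7.

^^++#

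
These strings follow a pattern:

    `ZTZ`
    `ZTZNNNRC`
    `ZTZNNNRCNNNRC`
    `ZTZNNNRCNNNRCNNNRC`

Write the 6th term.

ZTZNNNRCNNNRCNNNRCNNNRCNNNRC

The strings grow by a fixed suffix NNNRC each time.
From ZTZNNNRCNNNRCNNNRC, 2 further steps: ZTZNNNRCNNNRCNNNRC → ZTZNNNRCNNNRCNNNRCNNNRC → (answer).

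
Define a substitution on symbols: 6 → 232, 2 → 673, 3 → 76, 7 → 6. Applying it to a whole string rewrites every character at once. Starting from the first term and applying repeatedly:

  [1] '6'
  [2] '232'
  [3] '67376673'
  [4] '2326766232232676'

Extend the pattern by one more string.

67376673232623223267376673673766732326232

Applying the rule to each of the 16 symbols of 2326766232232676 gives the pieces 673 76 673 232 6 232 232 673 76 673 673 76 673 232 6 232, which concatenate to the answer.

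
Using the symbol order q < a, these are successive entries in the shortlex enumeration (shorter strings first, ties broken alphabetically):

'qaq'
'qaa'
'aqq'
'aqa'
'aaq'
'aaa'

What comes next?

qqqq

aaa is the last string of length 3, so the next is the first of length 4: q repeated 4 times.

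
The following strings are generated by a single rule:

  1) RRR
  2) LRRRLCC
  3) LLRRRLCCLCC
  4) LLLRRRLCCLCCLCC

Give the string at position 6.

Each term wraps the previous one in L on the left and LCC on the right.
From LLLRRRLCCLCCLCC, 2 further steps: LLLRRRLCCLCCLCC → LLLLRRRLCCLCCLCCLCC → (answer).

LLLLLRRRLCCLCCLCCLCCLCC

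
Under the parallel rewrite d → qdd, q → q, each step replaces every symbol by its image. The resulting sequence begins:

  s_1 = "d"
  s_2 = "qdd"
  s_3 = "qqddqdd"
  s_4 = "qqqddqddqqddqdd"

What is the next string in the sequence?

Replace each of the 15 characters of qqqddqddqqddqdd in place — q q q qdd qdd q qdd qdd q q qdd qdd q qdd qdd — and concatenate.

qqqqddqddqqddqddqqqddqddqqddqdd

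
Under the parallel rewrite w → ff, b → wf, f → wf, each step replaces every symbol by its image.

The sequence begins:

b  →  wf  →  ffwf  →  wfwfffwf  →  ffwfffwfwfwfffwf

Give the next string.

Rewriting the 16 symbols of ffwfffwfwfwfffwf one by one yields wf wf ff wf wf wf ff wf ff wf ff wf wf wf ff wf; concatenated:

wfwfffwfwfwfffwfffwfffwfwfwfffwf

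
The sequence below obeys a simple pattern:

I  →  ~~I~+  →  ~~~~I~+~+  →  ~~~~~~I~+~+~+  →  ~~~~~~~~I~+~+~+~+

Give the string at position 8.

s(k+1) = ~~·s(k)·~+, so each term gains ~~ as a prefix and ~+ as a suffix.
From ~~~~~~~~I~+~+~+~+, 3 further steps: ~~~~~~~~I~+~+~+~+ → ~~~~~~~~~~I~+~+~+~+~+ → ~~~~~~~~~~~~I~+~+~+~+~+~+ → (answer).

~~~~~~~~~~~~~~I~+~+~+~+~+~+~+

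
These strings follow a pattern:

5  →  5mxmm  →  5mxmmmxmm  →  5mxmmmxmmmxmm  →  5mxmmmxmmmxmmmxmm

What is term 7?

The strings grow by a fixed suffix mxmm each time.
From 5mxmmmxmmmxmmmxmm, 2 further steps: 5mxmmmxmmmxmmmxmm → 5mxmmmxmmmxmmmxmmmxmm → (answer).

5mxmmmxmmmxmmmxmmmxmmmxmm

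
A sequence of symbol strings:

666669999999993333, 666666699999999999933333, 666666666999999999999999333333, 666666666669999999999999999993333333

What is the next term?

Term n consists of 2n-1 6's, followed by 3n 9's, followed by n+1 3's, where the shown terms are n = 3, 4, 5, 6.
Setting n = 7 gives 13, 21, 8 characters in each block.

666666666666699999999999999999999933333333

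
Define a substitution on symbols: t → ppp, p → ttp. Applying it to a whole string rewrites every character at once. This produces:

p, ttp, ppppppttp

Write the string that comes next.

Apply φ to ppppppttp symbol by symbol: p→ttp, p→ttp, p→ttp, p→ttp, p→ttp, p→ttp, t→ppp, t→ppp, p→ttp; joined: ttp ttp ttp ttp ttp ttp ppp ppp ttp.

ttpttpttpttpttpttpppppppttp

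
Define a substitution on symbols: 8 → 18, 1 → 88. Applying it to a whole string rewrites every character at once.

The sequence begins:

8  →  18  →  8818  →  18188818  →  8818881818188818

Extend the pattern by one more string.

Replace each of the 16 characters of 8818881818188818 in place — 18 18 88 18 18 18 88 18 88 18 88 18 18 18 88 18 — and concatenate.

18188818181888188818881818188818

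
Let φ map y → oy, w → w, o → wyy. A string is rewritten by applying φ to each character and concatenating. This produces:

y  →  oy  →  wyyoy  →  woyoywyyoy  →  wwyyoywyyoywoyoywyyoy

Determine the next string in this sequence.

wwoyoywyyoywoyoywyyoywwyyoywyyoywoyoywyyoy

φ(wwyyoywyyoywoyoywyyoy) expands symbol-by-symbol to w w oy oy wyy oy w oy oy wyy oy w wyy oy wyy oy w oy oy wyy oy; joining the 21 pieces gives the next term.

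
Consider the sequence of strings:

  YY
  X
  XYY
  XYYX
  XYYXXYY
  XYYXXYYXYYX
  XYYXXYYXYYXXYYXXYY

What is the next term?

Each term (from the third on) is the previous term followed by the one before it: term 3 = X·YY = XYY.
So term 8 is XYYXXYYXYYXXYYXXYY·XYYXXYYXYYX.

XYYXXYYXYYXXYYXXYYXYYXXYYXYYX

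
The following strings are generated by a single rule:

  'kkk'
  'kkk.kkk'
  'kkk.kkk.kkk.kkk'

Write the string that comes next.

Every step duplicates the string with '.' between the halves.
Doubling kkk.kkk.kkk.kkk with '.' between the halves:

kkk.kkk.kkk.kkk.kkk.kkk.kkk.kkk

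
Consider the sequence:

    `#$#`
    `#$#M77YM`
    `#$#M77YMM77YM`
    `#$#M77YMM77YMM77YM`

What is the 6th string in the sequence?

The strings grow by a fixed suffix M77YM each time.
From #$#M77YMM77YMM77YM, 2 further steps: #$#M77YMM77YMM77YM → #$#M77YMM77YMM77YMM77YM → (answer).

#$#M77YMM77YMM77YMM77YMM77YM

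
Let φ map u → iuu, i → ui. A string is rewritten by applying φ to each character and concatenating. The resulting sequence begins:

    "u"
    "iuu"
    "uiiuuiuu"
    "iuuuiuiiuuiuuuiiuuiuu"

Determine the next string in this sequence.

Replace each of the 21 characters of iuuuiuiiuuiuuuiiuuiuu in place — ui iuu iuu iuu ui iuu ui ui iuu iuu ui iuu iuu iuu ui ui iuu iuu ui iuu iuu — and concatenate.

uiiuuiuuiuuuiiuuuiuiiuuiuuuiiuuiuuiuuuiuiiuuiuuuiiuuiuu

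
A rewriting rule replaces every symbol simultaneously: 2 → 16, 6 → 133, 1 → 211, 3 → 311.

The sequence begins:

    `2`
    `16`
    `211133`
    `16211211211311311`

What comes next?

211133162112111621121116211211311211211311211211

φ(16211211211311311) expands symbol-by-symbol to 211 133 16 211 211 16 211 211 16 211 211 311 211 211 311 211 211; joining the 17 pieces gives the next term.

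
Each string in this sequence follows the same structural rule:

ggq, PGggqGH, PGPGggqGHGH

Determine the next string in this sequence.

Every step adds PG to the front and GH to the end of the previous string.
Applying this once more to PGPGggqGHGH:

PGPGPGggqGHGHGH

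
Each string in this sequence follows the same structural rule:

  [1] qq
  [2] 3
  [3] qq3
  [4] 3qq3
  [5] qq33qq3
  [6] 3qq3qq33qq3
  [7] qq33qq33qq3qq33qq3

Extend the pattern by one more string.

3qq3qq33qq3qq33qq33qq3qq33qq3

From term 3 onward, concatenate the second-to-last term with the last: qq·3 = qq3, 3·qq3 = 3qq3, …
Continuing: 3qq3qq33qq3 · qq33qq33qq3qq33qq3 gives term 8.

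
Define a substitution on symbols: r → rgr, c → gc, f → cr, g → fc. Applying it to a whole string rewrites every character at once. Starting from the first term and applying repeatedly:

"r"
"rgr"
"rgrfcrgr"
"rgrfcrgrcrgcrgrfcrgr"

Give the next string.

φ(rgrfcrgrcrgcrgrfcrgr) expands symbol-by-symbol to rgr fc rgr cr gc rgr fc rgr gc rgr fc gc rgr fc rgr cr gc rgr fc rgr; joining the 20 pieces gives the next term.

rgrfcrgrcrgcrgrfcrgrgcrgrfcgcrgrfcrgrcrgcrgrfcrgr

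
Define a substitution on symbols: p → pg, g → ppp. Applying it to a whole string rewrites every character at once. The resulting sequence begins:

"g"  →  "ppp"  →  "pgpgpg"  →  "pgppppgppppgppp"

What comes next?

pgppppgpgpgpgppppgpgpgpgppppgpgpg

φ(pgppppgppppgppp) expands symbol-by-symbol to pg ppp pg pg pg pg ppp pg pg pg pg ppp pg pg pg; joining the 15 pieces gives the next term.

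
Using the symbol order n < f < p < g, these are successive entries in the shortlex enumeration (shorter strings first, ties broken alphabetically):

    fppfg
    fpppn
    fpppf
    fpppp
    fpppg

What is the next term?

fppgn

Find the rightmost character of fpppg below g, bump it to the next letter, and reset everything to its right to n.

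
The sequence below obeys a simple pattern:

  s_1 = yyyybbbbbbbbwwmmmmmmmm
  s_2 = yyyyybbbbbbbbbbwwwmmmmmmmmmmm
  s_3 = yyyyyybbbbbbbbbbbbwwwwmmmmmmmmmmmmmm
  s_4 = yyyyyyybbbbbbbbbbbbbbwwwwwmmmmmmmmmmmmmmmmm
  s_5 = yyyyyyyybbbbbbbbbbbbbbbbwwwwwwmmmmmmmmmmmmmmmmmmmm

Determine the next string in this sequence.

yyyyyyyyybbbbbbbbbbbbbbbbbbwwwwwwwmmmmmmmmmmmmmmmmmmmmmmm

Each string has the form y^{n+1} b^{2n+2} w^{n-1} m^{3n-1}, where the shown terms are n = 3, 4, 5, 6, 7.
Setting n = 8 gives 9, 18, 7, 23 characters in each block.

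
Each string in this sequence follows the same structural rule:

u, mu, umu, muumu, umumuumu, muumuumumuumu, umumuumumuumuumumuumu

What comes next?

From term 3 onward, concatenate the second-to-last term with the last: u·mu = umu, mu·umu = muumu, …
So term 8 is muumuumumuumu·umumuumumuumuumumuumu.

muumuumumuumuumumuumumuumuumumuumu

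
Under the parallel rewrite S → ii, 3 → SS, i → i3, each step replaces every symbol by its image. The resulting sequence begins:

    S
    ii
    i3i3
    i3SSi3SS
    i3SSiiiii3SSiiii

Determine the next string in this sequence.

Rewriting the 16 symbols of i3SSiiiii3SSiiii one by one yields i3 SS ii ii i3 i3 i3 i3 i3 SS ii ii i3 i3 i3 i3; concatenated:

i3SSiiiii3i3i3i3i3SSiiiii3i3i3i3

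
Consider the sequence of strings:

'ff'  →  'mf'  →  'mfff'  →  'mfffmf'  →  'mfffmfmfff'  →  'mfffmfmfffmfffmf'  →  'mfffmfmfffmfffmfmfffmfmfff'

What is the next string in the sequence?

This is a Fibonacci-style word recurrence s(k) = s(k−1)·s(k−2): e.g. mf·ff = mfff.
So term 8 is mfffmfmfffmfffmfmfffmfmfff·mfffmfmfffmfffmf.

mfffmfmfffmfffmfmfffmfmfffmfffmfmfffmfffmf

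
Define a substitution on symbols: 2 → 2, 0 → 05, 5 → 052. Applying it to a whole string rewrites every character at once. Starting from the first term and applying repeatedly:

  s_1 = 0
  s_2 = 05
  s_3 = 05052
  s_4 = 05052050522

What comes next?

05052050522050520505222

Apply φ to 05052050522 symbol by symbol: 0→05, 5→052, 0→05, 5→052, 2→2, 0→05, 5→052, 0→05, 5→052, 2→2, 2→2; joined: 05 052 05 052 2 05 052 05 052 2 2.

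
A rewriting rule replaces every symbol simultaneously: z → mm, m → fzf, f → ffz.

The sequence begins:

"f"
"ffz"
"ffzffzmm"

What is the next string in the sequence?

Apply φ to ffzffzmm symbol by symbol: f→ffz, f→ffz, z→mm, f→ffz, f→ffz, z→mm, m→fzf, m→fzf; joined: ffz ffz mm ffz ffz mm fzf fzf.

ffzffzmmffzffzmmfzffzf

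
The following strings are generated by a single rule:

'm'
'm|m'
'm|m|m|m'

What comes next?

Every step duplicates the string with '|' between the halves.
One more doubling of m|m|m|m gives the answer.

m|m|m|m|m|m|m|m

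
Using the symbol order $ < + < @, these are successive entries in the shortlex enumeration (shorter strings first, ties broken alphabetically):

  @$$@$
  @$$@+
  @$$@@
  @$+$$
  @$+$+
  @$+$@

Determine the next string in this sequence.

The successor of @$+$@ increments the rightmost position that isn't already @ and resets every position after it to $.

@$++$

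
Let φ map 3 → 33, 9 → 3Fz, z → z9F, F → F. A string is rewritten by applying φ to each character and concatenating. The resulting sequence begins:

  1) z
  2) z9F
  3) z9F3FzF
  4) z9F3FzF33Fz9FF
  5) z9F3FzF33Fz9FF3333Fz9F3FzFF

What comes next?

Rewriting the 27 symbols of z9F3FzF33Fz9FF3333Fz9F3FzFF one by one yields z9F 3Fz F 33 F z9F F 33 33 F z9F 3Fz F F 33 33 33 33 F z9F 3Fz F 33 F z9F F F; concatenated:

z9F3FzF33Fz9FF3333Fz9F3FzFF33333333Fz9F3FzF33Fz9FFF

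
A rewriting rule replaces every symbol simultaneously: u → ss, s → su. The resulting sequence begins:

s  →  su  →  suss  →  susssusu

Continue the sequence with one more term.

Rewriting each symbol of susssusu: s→su, u→ss, s→su, s→su, s→su, u→ss, s→su, u→ss, which concatenates to su ss su su su ss su ss.

susssusususssuss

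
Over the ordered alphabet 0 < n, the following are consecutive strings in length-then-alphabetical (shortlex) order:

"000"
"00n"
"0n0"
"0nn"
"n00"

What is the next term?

Treat n00 as a base-2 numeral over the given alphabet and add one, carrying through any trailing n's.

n0n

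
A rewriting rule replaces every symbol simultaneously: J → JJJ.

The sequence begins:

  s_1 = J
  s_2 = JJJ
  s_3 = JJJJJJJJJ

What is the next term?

JJJJJJJJJJJJJJJJJJJJJJJJJJJ

Expanding JJJJJJJJJ: J→JJJ, J→JJJ, J→JJJ, J→JJJ, J→JJJ, J→JJJ, J→JJJ, J→JJJ, J→JJJ. Concatenated: JJJ JJJ JJJ JJJ JJJ JJJ JJJ JJJ JJJ.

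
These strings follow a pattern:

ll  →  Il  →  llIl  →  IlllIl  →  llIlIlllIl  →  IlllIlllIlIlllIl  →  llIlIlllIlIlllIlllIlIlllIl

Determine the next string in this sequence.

From term 3 onward, concatenate the second-to-last term with the last: ll·Il = llIl, Il·llIl = IlllIl, …
So term 8 is IlllIlllIlIlllIl·llIlIlllIlIlllIlllIlIlllIl.

IlllIlllIlIlllIlllIlIlllIlIlllIlllIlIlllIl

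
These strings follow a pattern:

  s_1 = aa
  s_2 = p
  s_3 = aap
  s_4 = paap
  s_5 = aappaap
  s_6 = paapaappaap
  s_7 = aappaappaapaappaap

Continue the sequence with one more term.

Each term (from the third on) is the two preceding terms concatenated in order: term 3 = aa·p = aap.
Continuing: paapaappaap · aappaappaapaappaap gives term 8.

paapaappaapaappaappaapaappaap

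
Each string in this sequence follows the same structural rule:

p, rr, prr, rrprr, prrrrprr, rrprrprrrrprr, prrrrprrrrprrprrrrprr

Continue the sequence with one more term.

rrprrprrrrprrprrrrprrrrprrprrrrprr

Each term (from the third on) is the two preceding terms concatenated in order: term 3 = p·rr = prr.
The next term joins rrprrprrrrprr and prrrrprrrrprrprrrrprr.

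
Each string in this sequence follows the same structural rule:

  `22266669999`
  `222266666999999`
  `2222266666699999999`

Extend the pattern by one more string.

22222266666669999999999

Each string has the form 2^{n+1} 6^{n+2} 9^{2n}, where the shown terms are n = 2, 3, 4.
Setting n = 5 gives 6, 7, 10 characters in each block.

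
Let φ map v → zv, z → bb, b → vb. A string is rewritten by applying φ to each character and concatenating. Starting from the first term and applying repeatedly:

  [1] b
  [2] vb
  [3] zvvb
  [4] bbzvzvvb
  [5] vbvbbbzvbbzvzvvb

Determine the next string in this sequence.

Replace each of the 16 characters of vbvbbbzvbbzvzvvb in place — zv vb zv vb vb vb bb zv vb vb bb zv bb zv zv vb — and concatenate.

zvvbzvvbvbvbbbzvvbvbbbzvbbzvzvvb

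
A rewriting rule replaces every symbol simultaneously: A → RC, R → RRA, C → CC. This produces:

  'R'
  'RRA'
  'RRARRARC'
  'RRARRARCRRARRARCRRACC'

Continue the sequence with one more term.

Replace each of the 21 characters of RRARRARCRRARRARCRRACC in place — RRA RRA RC RRA RRA RC RRA CC RRA RRA RC RRA RRA RC RRA CC RRA RRA RC CC CC — and concatenate.

RRARRARCRRARRARCRRACCRRARRARCRRARRARCRRACCRRARRARCCCCC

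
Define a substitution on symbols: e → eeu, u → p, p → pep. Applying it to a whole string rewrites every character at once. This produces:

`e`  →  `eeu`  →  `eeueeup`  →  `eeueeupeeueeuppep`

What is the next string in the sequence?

eeueeupeeueeuppepeeueeupeeueeuppeppepeeupep

Replace each of the 17 characters of eeueeupeeueeuppep in place — eeu eeu p eeu eeu p pep eeu eeu p eeu eeu p pep pep eeu pep — and concatenate.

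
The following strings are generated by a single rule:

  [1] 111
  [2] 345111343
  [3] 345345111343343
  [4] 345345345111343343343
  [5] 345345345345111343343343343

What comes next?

Every step adds 345 to the front and 343 to the end of the previous string.
So the next term is 345·345345345345111343343343343·343.

345345345345345111343343343343343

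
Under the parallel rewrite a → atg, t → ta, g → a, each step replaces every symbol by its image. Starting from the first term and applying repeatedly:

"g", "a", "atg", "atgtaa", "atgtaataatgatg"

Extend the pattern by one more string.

atgtaataatgatgtaatgatgtaaatgtaa

Replace each of the 14 characters of atgtaataatgatg in place — atg ta a ta atg atg ta atg atg ta a atg ta a — and concatenate.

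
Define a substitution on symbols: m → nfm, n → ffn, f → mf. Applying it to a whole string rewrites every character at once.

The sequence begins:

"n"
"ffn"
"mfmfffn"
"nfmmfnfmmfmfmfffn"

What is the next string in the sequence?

ffnmfnfmnfmmfffnmfnfmnfmmfnfmmfnfmmfmfmfffn

Applying the rule to each of the 17 symbols of nfmmfnfmmfmfmfffn gives the pieces ffn mf nfm nfm mf ffn mf nfm nfm mf nfm mf nfm mf mf mf ffn, which concatenate to the answer.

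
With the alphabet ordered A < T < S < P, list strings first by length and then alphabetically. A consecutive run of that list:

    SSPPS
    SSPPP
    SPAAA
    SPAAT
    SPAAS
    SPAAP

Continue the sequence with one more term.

Find the rightmost character of SPAAP below P, bump it to the next letter, and reset everything to its right to A.

SPATA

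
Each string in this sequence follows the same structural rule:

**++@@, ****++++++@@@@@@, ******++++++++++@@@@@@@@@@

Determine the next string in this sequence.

********++++++++++++++@@@@@@@@@@@@@@

Term n consists of 2n *'s, followed by 4n-2 +'s, followed by 4n-2 @'s (n = 1, 2, …).
At n = 4 the blocks have lengths 8, 14, 14.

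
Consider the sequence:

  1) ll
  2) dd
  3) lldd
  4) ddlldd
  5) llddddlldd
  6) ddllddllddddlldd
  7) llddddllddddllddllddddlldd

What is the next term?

ddllddllddddllddllddddllddddllddllddddlldd

Each term (from the third on) is the two preceding terms concatenated in order: term 3 = ll·dd = lldd.
The next term joins ddllddllddddlldd and llddddllddddllddllddddlldd.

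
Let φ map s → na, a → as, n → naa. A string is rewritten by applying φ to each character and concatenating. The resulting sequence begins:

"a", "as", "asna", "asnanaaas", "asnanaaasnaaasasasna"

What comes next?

Rewriting the 20 symbols of asnanaaasnaaasasasna one by one yields as na naa as naa as as as na naa as as as na as na as na naa as; concatenated:

asnanaaasnaaasasasnanaaasasasnaasnaasnanaaas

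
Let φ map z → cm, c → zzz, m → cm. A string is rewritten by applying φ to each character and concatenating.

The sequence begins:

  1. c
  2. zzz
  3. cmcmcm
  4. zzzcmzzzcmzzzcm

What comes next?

Rewriting the 15 symbols of zzzcmzzzcmzzzcm one by one yields cm cm cm zzz cm cm cm cm zzz cm cm cm cm zzz cm; concatenated:

cmcmcmzzzcmcmcmcmzzzcmcmcmcmzzzcm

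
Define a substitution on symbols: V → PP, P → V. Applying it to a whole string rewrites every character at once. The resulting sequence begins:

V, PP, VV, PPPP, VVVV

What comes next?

PPPPPPPP

Rewriting each symbol of VVVV: V→PP, V→PP, V→PP, V→PP, which concatenates to PP PP PP PP.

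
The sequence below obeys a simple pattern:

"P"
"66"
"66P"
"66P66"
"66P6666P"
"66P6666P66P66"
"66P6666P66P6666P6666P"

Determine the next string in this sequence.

Each term (from the third on) is the previous term followed by the one before it: term 3 = 66·P = 66P.
Continuing: 66P6666P66P6666P6666P · 66P6666P66P66 gives term 8.

66P6666P66P6666P6666P66P6666P66P66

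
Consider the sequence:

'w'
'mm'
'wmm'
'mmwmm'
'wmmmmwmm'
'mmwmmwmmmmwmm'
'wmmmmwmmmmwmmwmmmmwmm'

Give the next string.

Each term (from the third on) is the two preceding terms concatenated in order: term 3 = w·mm = wmm.
Continuing: mmwmmwmmmmwmm · wmmmmwmmmmwmmwmmmmwmm gives term 8.

mmwmmwmmmmwmmwmmmmwmmmmwmmwmmmmwmm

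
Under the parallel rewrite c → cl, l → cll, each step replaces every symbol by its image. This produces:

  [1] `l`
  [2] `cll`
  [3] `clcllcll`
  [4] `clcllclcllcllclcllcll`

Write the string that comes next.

clcllclcllcllclcllclcllcllclcllcllclcllclcllcllclcllcll

Applying the rule to each of the 21 symbols of clcllclcllcllclcllcll gives the pieces cl cll cl cll cll cl cll cl cll cll cl cll cll cl cll cl cll cll cl cll cll, which concatenate to the answer.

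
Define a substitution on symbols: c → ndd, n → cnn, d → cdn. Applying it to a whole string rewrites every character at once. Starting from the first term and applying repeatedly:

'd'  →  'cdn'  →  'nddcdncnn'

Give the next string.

Apply φ to nddcdncnn symbol by symbol: n→cnn, d→cdn, d→cdn, c→ndd, d→cdn, n→cnn, c→ndd, n→cnn, n→cnn; joined: cnn cdn cdn ndd cdn cnn ndd cnn cnn.

cnncdncdnnddcdncnnnddcnncnn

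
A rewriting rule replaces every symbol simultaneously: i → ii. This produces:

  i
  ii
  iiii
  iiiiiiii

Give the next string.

iiiiiiiiiiiiiiii

Apply φ to iiiiiiii symbol by symbol: i→ii, i→ii, i→ii, i→ii, i→ii, i→ii, i→ii, i→ii; joined: ii ii ii ii ii ii ii ii.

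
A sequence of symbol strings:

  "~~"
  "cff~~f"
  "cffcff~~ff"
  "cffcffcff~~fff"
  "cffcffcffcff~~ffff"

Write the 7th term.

cffcffcffcffcffcff~~ffffff

Every step adds cff to the front and f to the end of the previous string.
From cffcffcffcff~~ffff, 2 further steps: cffcffcffcff~~ffff → cffcffcffcffcff~~fffff → (answer).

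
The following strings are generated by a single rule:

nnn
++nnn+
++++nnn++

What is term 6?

Every step adds ++ to the front and + to the end of the previous string.
From ++++nnn++, 3 further steps: ++++nnn++ → ++++++nnn+++ → ++++++++nnn++++ → (answer).

++++++++++nnn+++++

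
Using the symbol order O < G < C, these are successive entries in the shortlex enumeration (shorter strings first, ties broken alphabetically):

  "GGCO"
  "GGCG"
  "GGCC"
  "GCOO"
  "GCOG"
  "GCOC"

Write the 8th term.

GCGG

Advancing 2 positions from GCOC through GCOC → GCGO reaches term 8.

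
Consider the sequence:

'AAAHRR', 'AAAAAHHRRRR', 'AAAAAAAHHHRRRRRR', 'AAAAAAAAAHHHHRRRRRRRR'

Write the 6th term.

AAAAAAAAAAAAAHHHHHHRRRRRRRRRRRR

Each string has the form A^{2n+1} H^{n} R^{2n} (n = 1, 2, …).
For term 6, n = 6, so the run lengths are 13, 6, 12.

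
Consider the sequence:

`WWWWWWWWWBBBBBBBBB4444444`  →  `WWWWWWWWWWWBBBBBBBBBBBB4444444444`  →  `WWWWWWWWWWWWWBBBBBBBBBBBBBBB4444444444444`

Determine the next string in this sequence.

Each string has the form W^{2n+3} B^{3n} 4^{3n-2}, where the shown terms are n = 3, 4, 5.
At n = 6 the blocks have lengths 15, 18, 16.

WWWWWWWWWWWWWWWBBBBBBBBBBBBBBBBBB4444444444444444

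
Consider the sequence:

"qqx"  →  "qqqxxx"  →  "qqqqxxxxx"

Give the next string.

qqqqqxxxxxxx

Each string has the form q^{n+1} x^{2n-1} (n = 1, 2, …).
For the next term, n = 4, so the run lengths are 5, 7.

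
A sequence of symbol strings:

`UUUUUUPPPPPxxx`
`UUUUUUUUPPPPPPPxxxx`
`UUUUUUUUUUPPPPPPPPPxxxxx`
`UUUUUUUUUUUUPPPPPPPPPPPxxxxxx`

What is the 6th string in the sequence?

Term n consists of 2n+2 U's, followed by 2n+1 P's, followed by n+1 x's, where the shown terms are n = 2, 3, 4, 5.
For term 6, n = 7, so the run lengths are 16, 15, 8.

UUUUUUUUUUUUUUUUPPPPPPPPPPPPPPPxxxxxxxx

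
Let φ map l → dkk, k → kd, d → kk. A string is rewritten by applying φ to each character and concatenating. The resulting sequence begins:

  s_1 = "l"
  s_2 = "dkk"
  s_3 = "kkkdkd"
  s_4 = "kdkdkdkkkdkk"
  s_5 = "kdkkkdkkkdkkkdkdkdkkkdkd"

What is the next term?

Rewriting the 24 symbols of kdkkkdkkkdkkkdkdkdkkkdkd one by one yields kd kk kd kd kd kk kd kd kd kk kd kd kd kk kd kk kd kk kd kd kd kk kd kk; concatenated:

kdkkkdkdkdkkkdkdkdkkkdkdkdkkkdkkkdkkkdkdkdkkkdkk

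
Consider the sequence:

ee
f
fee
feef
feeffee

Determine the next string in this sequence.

From term 3 onward, concatenate the last term with the second-to-last: f·ee = fee, fee·f = feef, …
So term 6 is feeffee·feef.

feeffeefeef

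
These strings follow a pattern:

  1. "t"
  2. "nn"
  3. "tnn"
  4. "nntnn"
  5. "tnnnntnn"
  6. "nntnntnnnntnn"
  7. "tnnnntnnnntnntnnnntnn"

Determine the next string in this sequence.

Each term (from the third on) is the two preceding terms concatenated in order: term 3 = t·nn = tnn.
So term 8 is nntnntnnnntnn·tnnnntnnnntnntnnnntnn.

nntnntnnnntnntnnnntnnnntnntnnnntnn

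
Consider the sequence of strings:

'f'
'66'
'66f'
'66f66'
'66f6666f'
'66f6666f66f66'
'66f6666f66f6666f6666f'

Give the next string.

66f6666f66f6666f6666f66f6666f66f66

This is a Fibonacci-style word recurrence s(k) = s(k−1)·s(k−2): e.g. 66·f = 66f.
The next term joins 66f6666f66f6666f6666f and 66f6666f66f66.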